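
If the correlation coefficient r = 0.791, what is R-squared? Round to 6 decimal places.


R^2 = r^2 = (0.791)^2 = 0.625681

0.625681


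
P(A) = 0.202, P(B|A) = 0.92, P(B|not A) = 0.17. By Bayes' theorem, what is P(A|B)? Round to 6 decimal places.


P(A|B) = P(B|A)*P(A) / P(B), P(B) = P(B|A)*P(A) + P(B|not A)*P(not A)
P(B|A)*P(A) = 0.92 * 0.202 = 0.18584
P(B|not A)*P(not A) = 0.17 * 0.798 = 0.13566
P(B) = 0.18584 + 0.13566 = 0.3215
P(A|B) = 0.18584 / 0.3215 ≈ 0.57804044

0.578040


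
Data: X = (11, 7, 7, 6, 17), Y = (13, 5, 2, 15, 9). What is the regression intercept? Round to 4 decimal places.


a = ybar - b*xbar, where b = sum((xi-xbar)(yi-ybar)) / sum((xi-xbar)^2)
n = 5, xbar = 48/5 = 9.6, ybar = 44/5 = 8.8
Sxy = sum((xi-xbar)(yi-ybar)) = 12.6
Sxx = sum((xi-xbar)^2) = 83.2
b = Sxy / Sxx = 63/416 ≈ 0.151442
a = 8.8 - 0.151442 * 9.6 = 191/26 ≈ 7.346154

7.3462


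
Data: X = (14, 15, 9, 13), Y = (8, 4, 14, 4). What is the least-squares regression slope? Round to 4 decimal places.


b = sum((xi-xbar)(yi-ybar)) / sum((xi-xbar)^2)
n = 4, xbar = 51/4 = 12.75, ybar = 30/4 = 7.5
Sxy = sum((xi-xbar)(yi-ybar)) = -32.5
Sxx = sum((xi-xbar)^2) = 20.75
b = Sxy / Sxx = -130/83 ≈ -1.566265

-1.5663


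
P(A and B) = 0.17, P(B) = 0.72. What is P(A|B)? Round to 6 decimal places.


P(A|B) = P(A and B) / P(B) = 0.17 / 0.72 = 17/72 ≈ 0.23611111

0.236111


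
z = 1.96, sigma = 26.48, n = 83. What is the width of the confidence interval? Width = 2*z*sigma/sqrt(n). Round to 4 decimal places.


width = 2*z*sigma/sqrt(n)
2*z*sigma = 2 * 1.96 * 26.48 = 103.8016
sqrt(83) ≈ 9.110434
width = 103.8016 / 9.110434 ≈ 11.393706

11.3937


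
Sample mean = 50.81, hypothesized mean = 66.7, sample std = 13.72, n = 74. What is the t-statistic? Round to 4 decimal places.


t = (xbar - mu0) / (s/sqrt(n))
xbar - mu0 = 50.81 - 66.7 = -15.89
sqrt(74) ≈ 8.60232527
s/sqrt(n) = 13.72 / 8.60232527 ≈ 1.59491760
t = -15.89 / 1.59491760 ≈ -9.962897

-9.9629


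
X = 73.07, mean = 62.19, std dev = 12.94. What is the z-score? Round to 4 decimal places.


z = (X - mu) / sigma
X - mu = 73.07 - 62.19 = 10.88
z = 10.88 / 12.94 = 544/647 ≈ 0.840804

0.8408


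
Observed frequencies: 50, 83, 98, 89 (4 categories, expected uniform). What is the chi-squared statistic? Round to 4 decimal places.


chi2 = sum((O-E)^2/E), E = total/4
total = 320, E = 320/4 = 80
(50 - 80)^2 / 80 = 900 / 80 = 11.25
(83 - 80)^2 / 80 = 9 / 80 = 0.1125
(98 - 80)^2 / 80 = 324 / 80 = 4.05
(89 - 80)^2 / 80 = 81 / 80 = 1.0125
chi2 = 16.425

16.4250


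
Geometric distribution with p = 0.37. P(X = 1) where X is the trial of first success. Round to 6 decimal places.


P = (1-p)^(k-1) * p
(1-p)^(k-1) = 0.63^0 = 1
P = 1 * 0.37 = 0.37

0.370000


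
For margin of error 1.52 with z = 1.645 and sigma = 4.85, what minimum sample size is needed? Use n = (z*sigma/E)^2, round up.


z*sigma/E = 1.645 * 4.85 / 1.52 = 31913/6080 ≈ 5.248849
(z*sigma/E)^2 ≈ 27.550413
round up: n = 28

28


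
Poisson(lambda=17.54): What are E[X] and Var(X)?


E[X] = Var(X) = lambda = 17.54

17.54, 17.54


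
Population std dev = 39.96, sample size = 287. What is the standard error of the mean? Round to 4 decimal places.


SE = sigma / sqrt(n)
sqrt(287) ≈ 16.941074
SE = 39.96 / 16.941074 ≈ 2.358764

2.3588


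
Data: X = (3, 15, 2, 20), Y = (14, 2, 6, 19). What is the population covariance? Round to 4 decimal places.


Cov = (1/n)*sum((xi-xbar)(yi-ybar))
n = 4, xbar = 40/4 = 10, ybar = 41/4 = 10.25
sum((xi-xbar)(yi-ybar)) = 54
Cov = 54 / 4 = 13.5

13.5000


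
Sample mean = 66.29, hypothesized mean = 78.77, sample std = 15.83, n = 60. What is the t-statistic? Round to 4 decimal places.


t = (xbar - mu0) / (s/sqrt(n))
xbar - mu0 = 66.29 - 78.77 = -12.48
sqrt(60) ≈ 7.74596669
s/sqrt(n) = 15.83 / 7.74596669 ≈ 2.04364421
t = -12.48 / 2.04364421 ≈ -6.106738

-6.1067


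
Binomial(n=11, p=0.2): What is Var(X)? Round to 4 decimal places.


Var = n*p*(1-p) = 11 * 0.2 * 0.8 = 1.76

1.7600


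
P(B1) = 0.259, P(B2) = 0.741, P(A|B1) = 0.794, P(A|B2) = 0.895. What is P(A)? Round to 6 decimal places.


P(A) = P(A|B1)*P(B1) + P(A|B2)*P(B2)
P(A|B1)*P(B1) = 0.794 * 0.259 = 0.205646
P(A|B2)*P(B2) = 0.895 * 0.741 = 0.663195
P(A) = 0.205646 + 0.663195 = 0.868841

0.868841


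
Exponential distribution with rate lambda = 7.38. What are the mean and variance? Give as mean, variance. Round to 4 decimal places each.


mean = 1/lam, var = 1/lam^2
mean = 1 / 7.38 = 50/369 ≈ 0.135501
lam^2 = 7.38^2 = 54.4644
var = 1 / 54.4644 ≈ 0.018361

0.1355, 0.0184


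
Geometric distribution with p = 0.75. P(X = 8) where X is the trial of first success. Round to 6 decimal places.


P = (1-p)^(k-1) * p
(1-p)^(k-1) = 0.25^7 ≈ 0.00006103516
P = 0.00006103516 * 0.75 ≈ 0.00004577637

0.000046


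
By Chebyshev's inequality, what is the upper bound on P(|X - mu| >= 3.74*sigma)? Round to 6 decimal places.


P <= 1/k^2
k^2 = 3.74^2 = 13.9876
1/k^2 = 1 / 13.9876 ≈ 0.07149189

0.071492


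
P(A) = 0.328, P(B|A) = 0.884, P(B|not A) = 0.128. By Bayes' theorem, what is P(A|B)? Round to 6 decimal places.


P(A|B) = P(B|A)*P(A) / P(B), P(B) = P(B|A)*P(A) + P(B|not A)*P(not A)
P(B|A)*P(A) = 0.884 * 0.328 = 0.289952
P(B|not A)*P(not A) = 0.128 * 0.672 = 0.086016
P(B) = 0.289952 + 0.086016 = 0.375968
P(A|B) = 0.289952 / 0.375968 ≈ 0.77121457

0.771215


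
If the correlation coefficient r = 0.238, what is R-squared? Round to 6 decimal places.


R^2 = r^2 = (0.238)^2 = 0.056644

0.056644


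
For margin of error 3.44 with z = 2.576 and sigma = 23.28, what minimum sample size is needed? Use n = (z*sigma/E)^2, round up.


z*sigma/E = 2.576 * 23.28 / 3.44 = 93702/5375 ≈ 17.432930
(z*sigma/E)^2 ≈ 303.907056
round up: n = 304

304


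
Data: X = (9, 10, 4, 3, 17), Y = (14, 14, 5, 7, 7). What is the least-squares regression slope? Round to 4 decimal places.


b = sum((xi-xbar)(yi-ybar)) / sum((xi-xbar)^2)
n = 5, xbar = 43/5 = 8.6, ybar = 47/5 = 9.4
Sxy = sum((xi-xbar)(yi-ybar)) = 21.8
Sxx = sum((xi-xbar)^2) = 125.2
b = Sxy / Sxx = 109/626 ≈ 0.174121

0.1741


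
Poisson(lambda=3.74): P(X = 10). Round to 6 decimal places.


P = e^(-lam) * lam^k / k!
e^(-3.74) ≈ 0.02375410
lam^k = 3.74^10 ≈ 535446.423439
k! = 10! = 3628800
P = 0.02375410 * 535446.423439 / 3628800 ≈ 0.003505

0.003505


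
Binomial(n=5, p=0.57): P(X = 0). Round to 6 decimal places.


P = C(n,k) * p^k * (1-p)^(n-k)
C(5,0) = 1
p^k = 0.57^0 = 1
(1-p)^(n-k) = 0.43^5 ≈ 0.01470084
P = 1 * 1 * 0.01470084 ≈ 0.014701

0.014701


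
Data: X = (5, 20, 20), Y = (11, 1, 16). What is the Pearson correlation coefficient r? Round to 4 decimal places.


r = sum((xi-xbar)(yi-ybar)) / sqrt(sum((xi-xbar)^2) * sum((yi-ybar)^2))
n = 3, xbar = 45/3 = 15, ybar = 28/3 ≈ 9.333333
Sxy = sum((xi-xbar)(yi-ybar)) = -25
Sxx = sum((xi-xbar)^2) = 150
Syy = sum((yi-ybar)^2) = 350/3 ≈ 116.666667
sqrt(Sxx*Syy) ≈ 132.287566
r = Sxy / sqrt(Sxx*Syy) = -25 / 132.287566 ≈ -0.188982

-0.1890


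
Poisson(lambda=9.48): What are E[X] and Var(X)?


E[X] = Var(X) = lambda = 9.48

9.48, 9.48


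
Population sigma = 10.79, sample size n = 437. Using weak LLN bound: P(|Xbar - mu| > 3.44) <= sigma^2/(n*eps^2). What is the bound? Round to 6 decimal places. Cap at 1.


bound = min(1, sigma^2/(n*eps^2))
sigma^2 = 10.79^2 = 116.4241
n*eps^2 = 437 * 3.44^2 = 437 * 11.8336 = 5171.2832
sigma^2/(n*eps^2) = 116.4241 / 5171.2832 ≈ 0.02251358

0.022514


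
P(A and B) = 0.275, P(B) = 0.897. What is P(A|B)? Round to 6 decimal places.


P(A|B) = P(A and B) / P(B) = 0.275 / 0.897 = 275/897 ≈ 0.30657748

0.306577


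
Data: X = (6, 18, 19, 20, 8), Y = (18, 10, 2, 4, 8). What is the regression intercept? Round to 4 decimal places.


a = ybar - b*xbar, where b = sum((xi-xbar)(yi-ybar)) / sum((xi-xbar)^2)
n = 5, xbar = 71/5 = 14.2, ybar = 42/5 = 8.4
Sxy = sum((xi-xbar)(yi-ybar)) = -126.4
Sxx = sum((xi-xbar)^2) = 176.8
b = Sxy / Sxx = -158/221 ≈ -0.714932
a = 8.4 - (-0.714932) * 14.2 = 4100/221 ≈ 18.552036

18.5520


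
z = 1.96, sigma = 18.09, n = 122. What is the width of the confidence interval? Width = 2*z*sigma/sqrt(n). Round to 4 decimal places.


width = 2*z*sigma/sqrt(n)
2*z*sigma = 2 * 1.96 * 18.09 = 70.9128
sqrt(122) ≈ 11.045361
width = 70.9128 / 11.045361 ≈ 6.420143

6.4201


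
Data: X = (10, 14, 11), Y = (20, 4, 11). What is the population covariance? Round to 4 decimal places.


Cov = (1/n)*sum((xi-xbar)(yi-ybar))
n = 3, xbar = 35/3 ≈ 11.666667, ybar = 35/3 ≈ 11.666667
sum((xi-xbar)(yi-ybar)) = -94/3 ≈ -31.333333
Cov = -31.333333 / 3 = -94/9 ≈ -10.444444

-10.4444


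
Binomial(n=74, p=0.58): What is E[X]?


E[X] = n*p = 74 * 0.58 = 42.92

42.92


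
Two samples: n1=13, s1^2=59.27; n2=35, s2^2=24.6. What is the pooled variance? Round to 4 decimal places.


sp^2 = ((n1-1)*s1^2 + (n2-1)*s2^2)/(n1+n2-2)
(n1-1)*s1^2 = 12 * 59.27 = 711.24
(n2-1)*s2^2 = 34 * 24.6 = 836.4
numerator = 711.24 + 836.4 = 1547.64
n1+n2-2 = 46
sp^2 = 1547.64 / 46 = 38691/1150 ≈ 33.644348

33.6443


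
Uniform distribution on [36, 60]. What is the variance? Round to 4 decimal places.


Var = (b-a)^2 / 12
(b-a)^2 = (60 - 36)^2 = 576
Var = 576/12 = 48

48.0000


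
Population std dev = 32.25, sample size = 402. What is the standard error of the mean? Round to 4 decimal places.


SE = sigma / sqrt(n)
sqrt(402) ≈ 20.049938
SE = 32.25 / 20.049938 ≈ 1.608484

1.6085


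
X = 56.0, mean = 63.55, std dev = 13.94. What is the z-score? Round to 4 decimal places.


z = (X - mu) / sigma
X - mu = 56.0 - 63.55 = -7.55
z = -7.55 / 13.94 = -755/1394 ≈ -0.541607

-0.5416


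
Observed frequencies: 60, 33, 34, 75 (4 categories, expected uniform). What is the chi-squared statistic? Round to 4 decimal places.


chi2 = sum((O-E)^2/E), E = total/4
total = 202, E = 202/4 = 50.5
(60 - 50.5)^2 / 50.5 = 90.25 / 50.5 = 361/202 ≈ 1.787129
(33 - 50.5)^2 / 50.5 = 306.25 / 50.5 = 1225/202 ≈ 6.064356
(34 - 50.5)^2 / 50.5 = 272.25 / 50.5 = 1089/202 ≈ 5.391089
(75 - 50.5)^2 / 50.5 = 600.25 / 50.5 = 2401/202 ≈ 11.886139
chi2 = 2538/101 ≈ 25.128713

25.1287


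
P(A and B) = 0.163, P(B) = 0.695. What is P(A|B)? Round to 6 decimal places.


P(A|B) = P(A and B) / P(B) = 0.163 / 0.695 = 163/695 ≈ 0.23453237

0.234532


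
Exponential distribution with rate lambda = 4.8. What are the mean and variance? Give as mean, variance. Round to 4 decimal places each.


mean = 1/lam, var = 1/lam^2
mean = 1 / 4.8 = 5/24 ≈ 0.208333
lam^2 = 4.8^2 = 23.04
var = 1 / 23.04 = 25/576 ≈ 0.043403

0.2083, 0.0434


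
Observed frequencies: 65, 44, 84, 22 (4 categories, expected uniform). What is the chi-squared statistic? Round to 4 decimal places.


chi2 = sum((O-E)^2/E), E = total/4
total = 215, E = 215/4 = 53.75
(65 - 53.75)^2 / 53.75 = 126.5625 / 53.75 = 405/172 ≈ 2.354651
(44 - 53.75)^2 / 53.75 = 95.0625 / 53.75 = 1521/860 ≈ 1.768605
(84 - 53.75)^2 / 53.75 = 915.0625 / 53.75 = 14641/860 ≈ 17.024419
(22 - 53.75)^2 / 53.75 = 1008.0625 / 53.75 = 16129/860 ≈ 18.754651
chi2 = 8579/215 ≈ 39.902326

39.9023


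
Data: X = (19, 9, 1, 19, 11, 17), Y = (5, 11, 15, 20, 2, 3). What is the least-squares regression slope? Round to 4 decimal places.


b = sum((xi-xbar)(yi-ybar)) / sum((xi-xbar)^2)
n = 6, xbar = 76/6 = 38/3 ≈ 12.666667, ybar = 56/6 = 28/3 ≈ 9.333333
Sxy = sum((xi-xbar)(yi-ybar)) = -142/3 ≈ -47.333333
Sxx = sum((xi-xbar)^2) = 754/3 ≈ 251.333333
b = Sxy / Sxx = -71/377 ≈ -0.188329

-0.1883


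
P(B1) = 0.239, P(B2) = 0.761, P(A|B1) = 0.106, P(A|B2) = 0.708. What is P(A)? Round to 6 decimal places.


P(A) = P(A|B1)*P(B1) + P(A|B2)*P(B2)
P(A|B1)*P(B1) = 0.106 * 0.239 = 0.025334
P(A|B2)*P(B2) = 0.708 * 0.761 = 0.538788
P(A) = 0.025334 + 0.538788 = 0.564122

0.564122


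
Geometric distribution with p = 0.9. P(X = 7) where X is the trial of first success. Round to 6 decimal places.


P = (1-p)^(k-1) * p
(1-p)^(k-1) = 0.1^6 = 0.000001
P = 0.000001 * 0.9 = 0.0000009

0.000001


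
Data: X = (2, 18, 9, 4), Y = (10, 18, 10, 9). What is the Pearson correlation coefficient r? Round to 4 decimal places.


r = sum((xi-xbar)(yi-ybar)) / sqrt(sum((xi-xbar)^2) * sum((yi-ybar)^2))
n = 4, xbar = 33/4 = 8.25, ybar = 47/4 = 11.75
Sxy = sum((xi-xbar)(yi-ybar)) = 82.25
Sxx = sum((xi-xbar)^2) = 152.75
Syy = sum((yi-ybar)^2) = 52.75
sqrt(Sxx*Syy) ≈ 89.763926
r = Sxy / sqrt(Sxx*Syy) = 82.25 / 89.763926 ≈ 0.916292

0.9163


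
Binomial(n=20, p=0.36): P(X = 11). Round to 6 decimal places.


P = C(n,k) * p^k * (1-p)^(n-k)
C(20,11) = 167960
p^k = 0.36^11 ≈ 0.00001316217
(1-p)^(n-k) = 0.64^9 ≈ 0.01801440
P = 167960 * 0.00001316217 * 0.01801440 ≈ 0.039825

0.039825


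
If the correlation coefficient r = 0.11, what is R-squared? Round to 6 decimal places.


R^2 = r^2 = (0.11)^2 = 0.0121

0.012100


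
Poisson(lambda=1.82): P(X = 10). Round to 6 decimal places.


P = e^(-lam) * lam^k / k!
e^(-1.82) ≈ 0.1620258
lam^k = 1.82^10 ≈ 398.762105
k! = 10! = 3628800
P = 0.1620258 * 398.762105 / 3628800 ≈ 0.000018

0.000018


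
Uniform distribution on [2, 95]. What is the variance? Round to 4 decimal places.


Var = (b-a)^2 / 12
(b-a)^2 = (95 - 2)^2 = 8649
Var = 8649/12 = 720.75

720.7500


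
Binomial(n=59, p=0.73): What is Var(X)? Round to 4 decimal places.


Var = n*p*(1-p) = 59 * 0.73 * 0.27 = 11.6289

11.6289


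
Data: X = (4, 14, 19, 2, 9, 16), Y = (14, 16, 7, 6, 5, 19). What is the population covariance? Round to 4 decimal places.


Cov = (1/n)*sum((xi-xbar)(yi-ybar))
n = 6, xbar = 64/6 = 32/3 ≈ 10.666667, ybar = 67/6 ≈ 11.166667
sum((xi-xbar)(yi-ybar)) = 178/3 ≈ 59.333333
Cov = 59.333333 / 6 = 89/9 ≈ 9.888889

9.8889


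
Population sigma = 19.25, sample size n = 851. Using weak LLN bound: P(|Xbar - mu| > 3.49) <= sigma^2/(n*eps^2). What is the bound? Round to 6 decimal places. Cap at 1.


bound = min(1, sigma^2/(n*eps^2))
sigma^2 = 19.25^2 = 370.5625
n*eps^2 = 851 * 3.49^2 = 851 * 12.1801 = 10365.2651
sigma^2/(n*eps^2) = 370.5625 / 10365.2651 ≈ 0.03575041

0.035750


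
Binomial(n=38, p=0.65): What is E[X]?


E[X] = n*p = 38 * 0.65 = 24.7

24.7


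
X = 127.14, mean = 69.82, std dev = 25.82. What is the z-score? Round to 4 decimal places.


z = (X - mu) / sigma
X - mu = 127.14 - 69.82 = 57.32
z = 57.32 / 25.82 = 2866/1291 ≈ 2.219985

2.2200


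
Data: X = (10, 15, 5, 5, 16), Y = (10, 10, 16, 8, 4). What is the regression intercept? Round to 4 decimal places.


a = ybar - b*xbar, where b = sum((xi-xbar)(yi-ybar)) / sum((xi-xbar)^2)
n = 5, xbar = 51/5 = 10.2, ybar = 48/5 = 9.6
Sxy = sum((xi-xbar)(yi-ybar)) = -55.6
Sxx = sum((xi-xbar)^2) = 110.8
b = Sxy / Sxx = -139/277 ≈ -0.501805
a = 9.6 - (-0.501805) * 10.2 = 4077/277 ≈ 14.718412

14.7184


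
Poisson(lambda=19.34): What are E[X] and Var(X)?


E[X] = Var(X) = lambda = 19.34

19.34, 19.34


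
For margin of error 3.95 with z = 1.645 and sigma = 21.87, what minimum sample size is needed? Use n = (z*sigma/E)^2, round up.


z*sigma/E = 1.645 * 21.87 / 3.95 ≈ 9.107886
(z*sigma/E)^2 ≈ 82.953589
round up: n = 83

83


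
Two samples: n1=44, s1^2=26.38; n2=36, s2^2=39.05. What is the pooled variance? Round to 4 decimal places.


sp^2 = ((n1-1)*s1^2 + (n2-1)*s2^2)/(n1+n2-2)
(n1-1)*s1^2 = 43 * 26.38 = 1134.34
(n2-1)*s2^2 = 35 * 39.05 = 1366.75
numerator = 1134.34 + 1366.75 = 2501.09
n1+n2-2 = 78
sp^2 = 2501.09 / 78 = 250109/7800 ≈ 32.065256

32.0653


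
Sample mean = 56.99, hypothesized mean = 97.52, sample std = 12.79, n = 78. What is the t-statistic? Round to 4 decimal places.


t = (xbar - mu0) / (s/sqrt(n))
xbar - mu0 = 56.99 - 97.52 = -40.53
sqrt(78) ≈ 8.83176087
s/sqrt(n) = 12.79 / 8.83176087 ≈ 1.44818233
t = -40.53 / 1.44818233 ≈ -27.986807

-27.9868


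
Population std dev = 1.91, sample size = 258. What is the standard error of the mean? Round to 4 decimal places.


SE = sigma / sqrt(n)
sqrt(258) ≈ 16.062378
SE = 1.91 / 16.062378 ≈ 0.118911

0.1189


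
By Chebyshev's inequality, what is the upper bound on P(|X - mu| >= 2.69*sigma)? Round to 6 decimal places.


P <= 1/k^2
k^2 = 2.69^2 = 7.2361
1/k^2 = 1 / 7.2361 ≈ 0.13819599

0.138196


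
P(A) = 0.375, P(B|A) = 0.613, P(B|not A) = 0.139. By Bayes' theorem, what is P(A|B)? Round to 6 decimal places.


P(A|B) = P(B|A)*P(A) / P(B), P(B) = P(B|A)*P(A) + P(B|not A)*P(not A)
P(B|A)*P(A) = 0.613 * 0.375 = 0.229875
P(B|not A)*P(not A) = 0.139 * 0.625 = 0.086875
P(B) = 0.229875 + 0.086875 = 0.31675
P(A|B) = 0.229875 / 0.31675 = 1839/2534 ≈ 0.72573007

0.725730


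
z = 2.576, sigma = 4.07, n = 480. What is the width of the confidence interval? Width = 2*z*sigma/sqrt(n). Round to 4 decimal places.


width = 2*z*sigma/sqrt(n)
2*z*sigma = 2 * 2.576 * 4.07 = 20.96864
sqrt(480) ≈ 21.908902
width = 20.96864 / 21.908902 ≈ 0.957083

0.9571


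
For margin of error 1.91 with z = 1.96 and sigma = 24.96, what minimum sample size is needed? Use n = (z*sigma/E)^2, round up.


z*sigma/E = 1.96 * 24.96 / 1.91 = 122304/4775 ≈ 25.613403
(z*sigma/E)^2 ≈ 656.046420
round up: n = 657

657


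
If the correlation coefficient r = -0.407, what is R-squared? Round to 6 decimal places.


R^2 = r^2 = (-0.407)^2 = 0.165649

0.165649


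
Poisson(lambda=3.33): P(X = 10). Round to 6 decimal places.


P = e^(-lam) * lam^k / k!
e^(-3.33) ≈ 0.03579311
lam^k = 3.33^10 ≈ 167664.969806
k! = 10! = 3628800
P = 0.03579311 * 167664.969806 / 3628800 ≈ 0.001654

0.001654


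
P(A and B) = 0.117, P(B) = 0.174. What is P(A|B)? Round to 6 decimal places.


P(A|B) = P(A and B) / P(B) = 0.117 / 0.174 = 39/58 ≈ 0.67241379

0.672414


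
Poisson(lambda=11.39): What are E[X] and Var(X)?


E[X] = Var(X) = lambda = 11.39

11.39, 11.39


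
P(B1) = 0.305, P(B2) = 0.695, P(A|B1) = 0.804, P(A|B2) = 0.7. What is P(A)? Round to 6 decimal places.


P(A) = P(A|B1)*P(B1) + P(A|B2)*P(B2)
P(A|B1)*P(B1) = 0.804 * 0.305 = 0.24522
P(A|B2)*P(B2) = 0.7 * 0.695 = 0.4865
P(A) = 0.24522 + 0.4865 = 0.73172

0.731720


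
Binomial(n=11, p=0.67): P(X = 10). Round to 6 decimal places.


P = C(n,k) * p^k * (1-p)^(n-k)
C(11,10) = 11
p^k = 0.67^10 ≈ 0.01822838
(1-p)^(n-k) = 0.33^1 = 0.33
P = 11 * 0.01822838 * 0.33 ≈ 0.066169

0.066169


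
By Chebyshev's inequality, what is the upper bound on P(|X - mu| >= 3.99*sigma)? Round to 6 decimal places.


P <= 1/k^2
k^2 = 3.99^2 = 15.9201
1/k^2 = 1 / 15.9201 ≈ 0.06281368

0.062814


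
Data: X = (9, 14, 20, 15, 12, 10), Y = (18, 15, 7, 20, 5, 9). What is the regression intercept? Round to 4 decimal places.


a = ybar - b*xbar, where b = sum((xi-xbar)(yi-ybar)) / sum((xi-xbar)^2)
n = 6, xbar = 80/6 = 40/3 ≈ 13.333333, ybar = 74/6 = 37/3 ≈ 12.333333
Sxy = sum((xi-xbar)(yi-ybar)) = -74/3 ≈ -24.666667
Sxx = sum((xi-xbar)^2) = 238/3 ≈ 79.333333
b = Sxy / Sxx = -37/119 ≈ -0.310924
a = 12.333333 - (-0.310924) * 13.333333 = 1961/119 ≈ 16.478992

16.4790


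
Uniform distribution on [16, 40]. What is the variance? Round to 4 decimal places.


Var = (b-a)^2 / 12
(b-a)^2 = (40 - 16)^2 = 576
Var = 576/12 = 48

48.0000


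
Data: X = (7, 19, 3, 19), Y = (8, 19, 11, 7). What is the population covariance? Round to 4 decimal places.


Cov = (1/n)*sum((xi-xbar)(yi-ybar))
n = 4, xbar = 48/4 = 12, ybar = 45/4 = 11.25
sum((xi-xbar)(yi-ybar)) = 43
Cov = 43 / 4 = 10.75

10.7500


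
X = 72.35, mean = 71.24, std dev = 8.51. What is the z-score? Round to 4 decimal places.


z = (X - mu) / sigma
X - mu = 72.35 - 71.24 = 1.11
z = 1.11 / 8.51 = 3/23 ≈ 0.130435

0.1304


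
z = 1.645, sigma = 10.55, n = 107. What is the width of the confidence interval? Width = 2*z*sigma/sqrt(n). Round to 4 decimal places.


width = 2*z*sigma/sqrt(n)
2*z*sigma = 2 * 1.645 * 10.55 = 34.7095
sqrt(107) ≈ 10.344080
width = 34.7095 / 10.344080 ≈ 3.355494

3.3555


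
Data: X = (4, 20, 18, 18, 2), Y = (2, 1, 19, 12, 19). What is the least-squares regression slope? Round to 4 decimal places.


b = sum((xi-xbar)(yi-ybar)) / sum((xi-xbar)^2)
n = 5, xbar = 62/5 = 12.4, ybar = 53/5 = 10.6
Sxy = sum((xi-xbar)(yi-ybar)) = -33.2
Sxx = sum((xi-xbar)^2) = 299.2
b = Sxy / Sxx = -83/748 ≈ -0.110963

-0.1110


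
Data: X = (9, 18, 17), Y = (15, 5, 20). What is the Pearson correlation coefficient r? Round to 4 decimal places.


r = sum((xi-xbar)(yi-ybar)) / sqrt(sum((xi-xbar)^2) * sum((yi-ybar)^2))
n = 3, xbar = 44/3 ≈ 14.666667, ybar = 40/3 ≈ 13.333333
Sxy = sum((xi-xbar)(yi-ybar)) = -65/3 ≈ -21.666667
Sxx = sum((xi-xbar)^2) = 146/3 ≈ 48.666667
Syy = sum((yi-ybar)^2) = 350/3 ≈ 116.666667
sqrt(Sxx*Syy) ≈ 75.351030
r = Sxy / sqrt(Sxx*Syy) = -21.666667 / 75.351030 ≈ -0.287543

-0.2875


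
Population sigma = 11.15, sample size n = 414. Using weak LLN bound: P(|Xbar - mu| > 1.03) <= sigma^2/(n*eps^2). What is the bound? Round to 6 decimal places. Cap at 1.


bound = min(1, sigma^2/(n*eps^2))
sigma^2 = 11.15^2 = 124.3225
n*eps^2 = 414 * 1.03^2 = 414 * 1.0609 = 439.2126
sigma^2/(n*eps^2) = 124.3225 / 439.2126 ≈ 0.28305768

0.283058


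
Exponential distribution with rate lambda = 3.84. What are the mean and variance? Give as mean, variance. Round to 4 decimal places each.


mean = 1/lam, var = 1/lam^2
mean = 1 / 3.84 = 25/96 ≈ 0.260417
lam^2 = 3.84^2 = 14.7456
var = 1 / 14.7456 = 625/9216 ≈ 0.067817

0.2604, 0.0678


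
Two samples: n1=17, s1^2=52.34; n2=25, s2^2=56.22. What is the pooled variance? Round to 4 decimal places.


sp^2 = ((n1-1)*s1^2 + (n2-1)*s2^2)/(n1+n2-2)
(n1-1)*s1^2 = 16 * 52.34 = 837.44
(n2-1)*s2^2 = 24 * 56.22 = 1349.28
numerator = 837.44 + 1349.28 = 2186.72
n1+n2-2 = 40
sp^2 = 2186.72 / 40 = 54.668

54.6680


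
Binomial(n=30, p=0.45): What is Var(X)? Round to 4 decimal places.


Var = n*p*(1-p) = 30 * 0.45 * 0.55 = 7.425

7.4250


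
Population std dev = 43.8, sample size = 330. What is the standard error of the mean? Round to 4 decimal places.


SE = sigma / sqrt(n)
sqrt(330) ≈ 18.165902
SE = 43.8 / 18.165902 ≈ 2.411111

2.4111


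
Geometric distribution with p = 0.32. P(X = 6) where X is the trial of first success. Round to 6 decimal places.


P = (1-p)^(k-1) * p
(1-p)^(k-1) = 0.68^5 ≈ 0.1453934
P = 0.1453934 * 0.32 ≈ 0.04652587

0.046526


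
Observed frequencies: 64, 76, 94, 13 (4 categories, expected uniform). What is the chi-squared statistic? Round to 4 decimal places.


chi2 = sum((O-E)^2/E), E = total/4
total = 247, E = 247/4 = 61.75
(64 - 61.75)^2 / 61.75 = 5.0625 / 61.75 = 81/988 ≈ 0.081984
(76 - 61.75)^2 / 61.75 = 203.0625 / 61.75 = 171/52 ≈ 3.288462
(94 - 61.75)^2 / 61.75 = 1040.0625 / 61.75 = 16641/988 ≈ 16.843117
(13 - 61.75)^2 / 61.75 = 2376.5625 / 61.75 = 2925/76 ≈ 38.486842
chi2 = 14499/247 ≈ 58.700405

58.7004


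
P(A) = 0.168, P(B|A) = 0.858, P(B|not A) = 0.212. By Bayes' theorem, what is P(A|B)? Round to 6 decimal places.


P(A|B) = P(B|A)*P(A) / P(B), P(B) = P(B|A)*P(A) + P(B|not A)*P(not A)
P(B|A)*P(A) = 0.858 * 0.168 = 0.144144
P(B|not A)*P(not A) = 0.212 * 0.832 = 0.176384
P(B) = 0.144144 + 0.176384 = 0.320528
P(A|B) = 0.144144 / 0.320528 = 693/1541 ≈ 0.44970798

0.449708


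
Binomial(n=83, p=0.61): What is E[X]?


E[X] = n*p = 83 * 0.61 = 50.63

50.63


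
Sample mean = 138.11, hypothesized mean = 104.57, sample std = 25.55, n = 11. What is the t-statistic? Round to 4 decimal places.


t = (xbar - mu0) / (s/sqrt(n))
xbar - mu0 = 138.11 - 104.57 = 33.54
sqrt(11) ≈ 3.31662479
s/sqrt(n) = 25.55 / 3.31662479 ≈ 7.70361485
t = 33.54 / 7.70361485 ≈ 4.353800

4.3538


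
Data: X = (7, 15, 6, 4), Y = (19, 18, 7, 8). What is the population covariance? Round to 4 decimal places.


Cov = (1/n)*sum((xi-xbar)(yi-ybar))
n = 4, xbar = 32/4 = 8, ybar = 52/4 = 13
sum((xi-xbar)(yi-ybar)) = 61
Cov = 61 / 4 = 15.25

15.2500


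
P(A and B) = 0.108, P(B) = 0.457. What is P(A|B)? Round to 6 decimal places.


P(A|B) = P(A and B) / P(B) = 0.108 / 0.457 = 108/457 ≈ 0.23632385

0.236324


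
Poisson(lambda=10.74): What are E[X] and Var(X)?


E[X] = Var(X) = lambda = 10.74

10.74, 10.74


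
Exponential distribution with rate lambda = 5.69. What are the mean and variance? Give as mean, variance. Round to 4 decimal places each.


mean = 1/lam, var = 1/lam^2
mean = 1 / 5.69 = 100/569 ≈ 0.175747
lam^2 = 5.69^2 = 32.3761
var = 1 / 32.3761 ≈ 0.030887

0.1757, 0.0309


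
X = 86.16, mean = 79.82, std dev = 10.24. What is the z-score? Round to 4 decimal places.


z = (X - mu) / sigma
X - mu = 86.16 - 79.82 = 6.34
z = 6.34 / 10.24 = 317/512 ≈ 0.619141

0.6191


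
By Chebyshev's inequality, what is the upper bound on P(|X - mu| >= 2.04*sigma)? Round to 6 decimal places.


P <= 1/k^2
k^2 = 2.04^2 = 4.1616
1/k^2 = 1 / 4.1616 = 625/2601 ≈ 0.24029220

0.240292


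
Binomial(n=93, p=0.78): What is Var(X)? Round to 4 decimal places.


Var = n*p*(1-p) = 93 * 0.78 * 0.22 = 15.9588

15.9588


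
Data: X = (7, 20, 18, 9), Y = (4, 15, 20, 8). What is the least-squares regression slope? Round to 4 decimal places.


b = sum((xi-xbar)(yi-ybar)) / sum((xi-xbar)^2)
n = 4, xbar = 54/4 = 13.5, ybar = 47/4 = 11.75
Sxy = sum((xi-xbar)(yi-ybar)) = 125.5
Sxx = sum((xi-xbar)^2) = 125
b = Sxy / Sxx = 1.004

1.0040


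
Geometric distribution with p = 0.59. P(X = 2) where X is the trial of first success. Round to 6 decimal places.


P = (1-p)^(k-1) * p
(1-p)^(k-1) = 0.41^1 = 0.41
P = 0.41 * 0.59 = 0.2419

0.241900


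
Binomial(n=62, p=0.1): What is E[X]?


E[X] = n*p = 62 * 0.1 = 6.2

6.2


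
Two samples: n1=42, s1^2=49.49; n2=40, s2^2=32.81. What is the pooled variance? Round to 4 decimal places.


sp^2 = ((n1-1)*s1^2 + (n2-1)*s2^2)/(n1+n2-2)
(n1-1)*s1^2 = 41 * 49.49 = 2029.09
(n2-1)*s2^2 = 39 * 32.81 = 1279.59
numerator = 2029.09 + 1279.59 = 3308.68
n1+n2-2 = 80
sp^2 = 3308.68 / 80 = 41.3585

41.3585


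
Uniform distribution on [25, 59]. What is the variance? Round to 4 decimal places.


Var = (b-a)^2 / 12
(b-a)^2 = (59 - 25)^2 = 1156
Var = 1156/12 ≈ 96.333333

96.3333


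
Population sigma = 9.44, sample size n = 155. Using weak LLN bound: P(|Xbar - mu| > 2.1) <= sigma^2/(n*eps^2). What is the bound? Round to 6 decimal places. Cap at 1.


bound = min(1, sigma^2/(n*eps^2))
sigma^2 = 9.44^2 = 89.1136
n*eps^2 = 155 * 2.1^2 = 155 * 4.41 = 683.55
sigma^2/(n*eps^2) = 89.1136 / 683.55 ≈ 0.13036881

0.130369


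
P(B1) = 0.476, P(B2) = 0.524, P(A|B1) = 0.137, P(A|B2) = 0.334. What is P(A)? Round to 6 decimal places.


P(A) = P(A|B1)*P(B1) + P(A|B2)*P(B2)
P(A|B1)*P(B1) = 0.137 * 0.476 = 0.065212
P(A|B2)*P(B2) = 0.334 * 0.524 = 0.175016
P(A) = 0.065212 + 0.175016 = 0.240228

0.240228


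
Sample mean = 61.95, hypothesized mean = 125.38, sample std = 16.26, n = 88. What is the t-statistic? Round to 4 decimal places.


t = (xbar - mu0) / (s/sqrt(n))
xbar - mu0 = 61.95 - 125.38 = -63.43
sqrt(88) ≈ 9.38083152
s/sqrt(n) = 16.26 / 9.38083152 ≈ 1.73332182
t = -63.43 / 1.73332182 ≈ -36.594474

-36.5945


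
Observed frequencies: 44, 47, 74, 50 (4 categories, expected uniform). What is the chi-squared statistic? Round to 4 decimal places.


chi2 = sum((O-E)^2/E), E = total/4
total = 215, E = 215/4 = 53.75
(44 - 53.75)^2 / 53.75 = 95.0625 / 53.75 = 1521/860 ≈ 1.768605
(47 - 53.75)^2 / 53.75 = 45.5625 / 53.75 = 729/860 ≈ 0.847674
(74 - 53.75)^2 / 53.75 = 410.0625 / 53.75 = 6561/860 ≈ 7.629070
(50 - 53.75)^2 / 53.75 = 14.0625 / 53.75 = 45/172 ≈ 0.261628
chi2 = 2259/215 ≈ 10.506977

10.5070


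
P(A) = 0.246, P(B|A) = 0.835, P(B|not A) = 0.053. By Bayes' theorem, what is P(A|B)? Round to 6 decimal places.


P(A|B) = P(B|A)*P(A) / P(B), P(B) = P(B|A)*P(A) + P(B|not A)*P(not A)
P(B|A)*P(A) = 0.835 * 0.246 = 0.20541
P(B|not A)*P(not A) = 0.053 * 0.754 = 0.039962
P(B) = 0.20541 + 0.039962 = 0.245372
P(A|B) = 0.20541 / 0.245372 ≈ 0.83713708

0.837137


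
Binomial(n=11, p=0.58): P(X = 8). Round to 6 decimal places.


P = C(n,k) * p^k * (1-p)^(n-k)
C(11,8) = 165
p^k = 0.58^8 ≈ 0.01280631
(1-p)^(n-k) = 0.42^3 = 0.074088
P = 165 * 0.01280631 * 0.074088 ≈ 0.156551

0.156551


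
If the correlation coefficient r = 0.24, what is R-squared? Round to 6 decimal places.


R^2 = r^2 = (0.24)^2 = 0.0576

0.057600


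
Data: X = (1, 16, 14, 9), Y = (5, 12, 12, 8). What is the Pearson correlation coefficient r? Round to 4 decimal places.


r = sum((xi-xbar)(yi-ybar)) / sqrt(sum((xi-xbar)^2) * sum((yi-ybar)^2))
n = 4, xbar = 40/4 = 10, ybar = 37/4 = 9.25
Sxy = sum((xi-xbar)(yi-ybar)) = 67
Sxx = sum((xi-xbar)^2) = 134
Syy = sum((yi-ybar)^2) = 34.75
sqrt(Sxx*Syy) ≈ 68.238552
r = Sxy / sqrt(Sxx*Syy) = 67 / 68.238552 ≈ 0.981850

0.9818


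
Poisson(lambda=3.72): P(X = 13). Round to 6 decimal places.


P = e^(-lam) * lam^k / k!
e^(-3.72) ≈ 0.02423397
lam^k = 3.72^13 ≈ 26125115.458555
k! = 13! = 6227020800
P = 0.02423397 * 26125115.458555 / 6227020800 ≈ 0.000102

0.000102


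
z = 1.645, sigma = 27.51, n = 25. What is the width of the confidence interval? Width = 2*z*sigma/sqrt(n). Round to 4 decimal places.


width = 2*z*sigma/sqrt(n)
2*z*sigma = 2 * 1.645 * 27.51 = 90.5079
sqrt(25) = 5
width = 90.5079 / 5 = 18.10158

18.1016


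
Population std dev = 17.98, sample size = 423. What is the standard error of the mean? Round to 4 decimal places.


SE = sigma / sqrt(n)
sqrt(423) ≈ 20.566964
SE = 17.98 / 20.566964 ≈ 0.874218

0.8742


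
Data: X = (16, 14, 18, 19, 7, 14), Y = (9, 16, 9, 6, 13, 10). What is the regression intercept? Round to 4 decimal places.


a = ybar - b*xbar, where b = sum((xi-xbar)(yi-ybar)) / sum((xi-xbar)^2)
n = 6, xbar = 88/6 = 44/3 ≈ 14.666667, ybar = 63/6 = 10.5
Sxy = sum((xi-xbar)(yi-ybar)) = -49
Sxx = sum((xi-xbar)^2) = 274/3 ≈ 91.333333
b = Sxy / Sxx = -147/274 ≈ -0.536496
a = 10.5 - (-0.536496) * 14.666667 = 5033/274 ≈ 18.368613

18.3686


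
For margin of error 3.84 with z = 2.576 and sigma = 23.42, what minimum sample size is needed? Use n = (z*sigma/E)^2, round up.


z*sigma/E = 2.576 * 23.42 / 3.84 ≈ 15.710917
(z*sigma/E)^2 ≈ 246.832903
round up: n = 247

247


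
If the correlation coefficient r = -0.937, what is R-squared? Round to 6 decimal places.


R^2 = r^2 = (-0.937)^2 = 0.877969

0.877969


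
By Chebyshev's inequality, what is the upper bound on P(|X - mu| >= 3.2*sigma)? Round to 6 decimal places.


P <= 1/k^2
k^2 = 3.2^2 = 10.24
1/k^2 = 1 / 10.24 = 0.09765625

0.097656


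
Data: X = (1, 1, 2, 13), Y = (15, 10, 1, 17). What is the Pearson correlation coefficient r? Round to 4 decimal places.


r = sum((xi-xbar)(yi-ybar)) / sqrt(sum((xi-xbar)^2) * sum((yi-ybar)^2))
n = 4, xbar = 17/4 = 4.25, ybar = 43/4 = 10.75
Sxy = sum((xi-xbar)(yi-ybar)) = 65.25
Sxx = sum((xi-xbar)^2) = 102.75
Syy = sum((yi-ybar)^2) = 152.75
sqrt(Sxx*Syy) ≈ 125.279937
r = Sxy / sqrt(Sxx*Syy) = 65.25 / 125.279937 ≈ 0.520834

0.5208


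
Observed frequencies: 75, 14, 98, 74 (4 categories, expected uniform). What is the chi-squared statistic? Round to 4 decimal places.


chi2 = sum((O-E)^2/E), E = total/4
total = 261, E = 261/4 = 65.25
(75 - 65.25)^2 / 65.25 = 95.0625 / 65.25 = 169/116 ≈ 1.456897
(14 - 65.25)^2 / 65.25 = 2626.5625 / 65.25 = 42025/1044 ≈ 40.253831
(98 - 65.25)^2 / 65.25 = 1072.5625 / 65.25 = 17161/1044 ≈ 16.437739
(74 - 65.25)^2 / 65.25 = 76.5625 / 65.25 = 1225/1044 ≈ 1.173372
chi2 = 5161/87 ≈ 59.321839

59.3218


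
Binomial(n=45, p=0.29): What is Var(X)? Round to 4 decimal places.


Var = n*p*(1-p) = 45 * 0.29 * 0.71 = 9.2655

9.2655


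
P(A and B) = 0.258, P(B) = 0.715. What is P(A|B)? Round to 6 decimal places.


P(A|B) = P(A and B) / P(B) = 0.258 / 0.715 = 258/715 ≈ 0.36083916

0.360839


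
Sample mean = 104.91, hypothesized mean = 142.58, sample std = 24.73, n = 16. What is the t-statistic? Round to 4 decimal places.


t = (xbar - mu0) / (s/sqrt(n))
xbar - mu0 = 104.91 - 142.58 = -37.67
sqrt(16) = 4
s/sqrt(n) = 24.73 / 4 = 6.1825
t = -37.67 / 6.1825 = -15068/2473 ≈ -6.093004

-6.0930


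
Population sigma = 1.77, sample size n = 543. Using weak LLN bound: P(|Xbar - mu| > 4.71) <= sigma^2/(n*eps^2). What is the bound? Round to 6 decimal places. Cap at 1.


bound = min(1, sigma^2/(n*eps^2))
sigma^2 = 1.77^2 = 3.1329
n*eps^2 = 543 * 4.71^2 = 543 * 22.1841 = 12045.9663
sigma^2/(n*eps^2) = 3.1329 / 12045.9663 ≈ 0.00026008

0.000260


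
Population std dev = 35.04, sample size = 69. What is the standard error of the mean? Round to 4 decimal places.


SE = sigma / sqrt(n)
sqrt(69) ≈ 8.306624
SE = 35.04 / 8.306624 ≈ 4.218320

4.2183


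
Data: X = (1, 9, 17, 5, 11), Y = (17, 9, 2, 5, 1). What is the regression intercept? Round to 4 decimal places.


a = ybar - b*xbar, where b = sum((xi-xbar)(yi-ybar)) / sum((xi-xbar)^2)
n = 5, xbar = 43/5 = 8.6, ybar = 34/5 = 6.8
Sxy = sum((xi-xbar)(yi-ybar)) = -124.4
Sxx = sum((xi-xbar)^2) = 147.2
b = Sxy / Sxx = -311/368 ≈ -0.845109
a = 6.8 - (-0.845109) * 8.6 = 5177/368 ≈ 14.067935

14.0679


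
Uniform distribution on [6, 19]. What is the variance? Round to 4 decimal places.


Var = (b-a)^2 / 12
(b-a)^2 = (19 - 6)^2 = 169
Var = 169/12 ≈ 14.083333

14.0833


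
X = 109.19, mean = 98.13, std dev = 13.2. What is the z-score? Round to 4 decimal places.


z = (X - mu) / sigma
X - mu = 109.19 - 98.13 = 11.06
z = 11.06 / 13.2 = 553/660 ≈ 0.837879

0.8379


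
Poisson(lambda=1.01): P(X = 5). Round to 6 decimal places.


P = e^(-lam) * lam^k / k!
e^(-1.01) ≈ 0.3642190
lam^k = 1.01^5 ≈ 1.051010
k! = 5! = 120
P = 0.3642190 * 1.051010 / 120 ≈ 0.003190

0.003190


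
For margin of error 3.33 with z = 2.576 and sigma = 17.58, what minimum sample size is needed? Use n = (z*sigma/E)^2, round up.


z*sigma/E = 2.576 * 17.58 / 3.33 ≈ 13.599423
(z*sigma/E)^2 ≈ 184.944317
round up: n = 185

185


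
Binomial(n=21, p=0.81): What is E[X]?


E[X] = n*p = 21 * 0.81 = 17.01

17.01


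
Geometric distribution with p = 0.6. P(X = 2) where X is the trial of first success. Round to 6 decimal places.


P = (1-p)^(k-1) * p
(1-p)^(k-1) = 0.4^1 = 0.4
P = 0.4 * 0.6 = 0.24

0.240000


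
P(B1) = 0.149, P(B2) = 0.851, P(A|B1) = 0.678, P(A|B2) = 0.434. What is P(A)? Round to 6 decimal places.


P(A) = P(A|B1)*P(B1) + P(A|B2)*P(B2)
P(A|B1)*P(B1) = 0.678 * 0.149 = 0.101022
P(A|B2)*P(B2) = 0.434 * 0.851 = 0.369334
P(A) = 0.101022 + 0.369334 = 0.470356

0.470356


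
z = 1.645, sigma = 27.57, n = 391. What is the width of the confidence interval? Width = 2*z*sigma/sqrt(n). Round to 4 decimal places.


width = 2*z*sigma/sqrt(n)
2*z*sigma = 2 * 1.645 * 27.57 = 90.7053
sqrt(391) ≈ 19.773720
width = 90.7053 / 19.773720 ≈ 4.587164

4.5872


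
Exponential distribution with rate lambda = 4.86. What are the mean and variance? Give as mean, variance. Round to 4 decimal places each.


mean = 1/lam, var = 1/lam^2
mean = 1 / 4.86 = 50/243 ≈ 0.205761
lam^2 = 4.86^2 = 23.6196
var = 1 / 23.6196 ≈ 0.042338

0.2058, 0.0423


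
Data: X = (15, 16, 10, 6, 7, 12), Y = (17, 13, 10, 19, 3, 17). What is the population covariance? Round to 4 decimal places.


Cov = (1/n)*sum((xi-xbar)(yi-ybar))
n = 6, xbar = 66/6 = 11, ybar = 79/6 ≈ 13.166667
sum((xi-xbar)(yi-ybar)) = 33
Cov = 33 / 6 = 5.5

5.5000


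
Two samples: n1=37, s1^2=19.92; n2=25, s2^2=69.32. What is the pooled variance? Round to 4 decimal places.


sp^2 = ((n1-1)*s1^2 + (n2-1)*s2^2)/(n1+n2-2)
(n1-1)*s1^2 = 36 * 19.92 = 717.12
(n2-1)*s2^2 = 24 * 69.32 = 1663.68
numerator = 717.12 + 1663.68 = 2380.8
n1+n2-2 = 60
sp^2 = 2380.8 / 60 = 39.68

39.6800


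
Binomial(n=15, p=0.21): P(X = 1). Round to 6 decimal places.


P = C(n,k) * p^k * (1-p)^(n-k)
C(15,1) = 15
p^k = 0.21^1 = 0.21
(1-p)^(n-k) = 0.79^14 ≈ 0.03687901
P = 15 * 0.21 * 0.03687901 ≈ 0.116169

0.116169


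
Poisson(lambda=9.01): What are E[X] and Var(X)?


E[X] = Var(X) = lambda = 9.01

9.01, 9.01


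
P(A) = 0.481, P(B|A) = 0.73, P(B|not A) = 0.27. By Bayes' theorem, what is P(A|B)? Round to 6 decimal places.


P(A|B) = P(B|A)*P(A) / P(B), P(B) = P(B|A)*P(A) + P(B|not A)*P(not A)
P(B|A)*P(A) = 0.73 * 0.481 = 0.35113
P(B|not A)*P(not A) = 0.27 * 0.519 = 0.14013
P(B) = 0.35113 + 0.14013 = 0.49126
P(A|B) = 0.35113 / 0.49126 ≈ 0.71475390

0.714754


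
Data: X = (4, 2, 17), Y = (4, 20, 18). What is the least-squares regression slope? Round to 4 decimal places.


b = sum((xi-xbar)(yi-ybar)) / sum((xi-xbar)^2)
n = 3, xbar = 23/3 ≈ 7.666667, ybar = 42/3 = 14
Sxy = sum((xi-xbar)(yi-ybar)) = 40
Sxx = sum((xi-xbar)^2) = 398/3 ≈ 132.666667
b = Sxy / Sxx = 60/199 ≈ 0.301508

0.3015


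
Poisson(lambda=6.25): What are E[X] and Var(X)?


E[X] = Var(X) = lambda = 6.25

6.25, 6.25


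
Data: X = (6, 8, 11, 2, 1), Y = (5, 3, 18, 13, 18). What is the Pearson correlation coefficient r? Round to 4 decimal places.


r = sum((xi-xbar)(yi-ybar)) / sqrt(sum((xi-xbar)^2) * sum((yi-ybar)^2))
n = 5, xbar = 28/5 = 5.6, ybar = 57/5 = 11.4
Sxy = sum((xi-xbar)(yi-ybar)) = -23.2
Sxx = sum((xi-xbar)^2) = 69.2
Syy = sum((yi-ybar)^2) = 201.2
sqrt(Sxx*Syy) ≈ 117.995932
r = Sxy / sqrt(Sxx*Syy) = -23.2 / 117.995932 ≈ -0.196617

-0.1966


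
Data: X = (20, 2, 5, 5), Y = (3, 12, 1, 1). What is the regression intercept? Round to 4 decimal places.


a = ybar - b*xbar, where b = sum((xi-xbar)(yi-ybar)) / sum((xi-xbar)^2)
n = 4, xbar = 32/4 = 8, ybar = 17/4 = 4.25
Sxy = sum((xi-xbar)(yi-ybar)) = -42
Sxx = sum((xi-xbar)^2) = 198
b = Sxy / Sxx = -7/33 ≈ -0.212121
a = 4.25 - (-0.212121) * 8 = 785/132 ≈ 5.946970

5.9470


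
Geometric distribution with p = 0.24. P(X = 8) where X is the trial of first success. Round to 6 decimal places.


P = (1-p)^(k-1) * p
(1-p)^(k-1) = 0.76^7 ≈ 0.1464519
P = 0.1464519 * 0.24 ≈ 0.03514847

0.035148


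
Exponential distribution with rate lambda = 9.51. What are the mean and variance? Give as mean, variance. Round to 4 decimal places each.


mean = 1/lam, var = 1/lam^2
mean = 1 / 9.51 = 100/951 ≈ 0.105152
lam^2 = 9.51^2 = 90.4401
var = 1 / 90.4401 ≈ 0.011057

0.1052, 0.0111


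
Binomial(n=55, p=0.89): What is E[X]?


E[X] = n*p = 55 * 0.89 = 48.95

48.95


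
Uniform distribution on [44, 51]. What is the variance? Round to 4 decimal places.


Var = (b-a)^2 / 12
(b-a)^2 = (51 - 44)^2 = 49
Var = 49/12 ≈ 4.083333

4.0833


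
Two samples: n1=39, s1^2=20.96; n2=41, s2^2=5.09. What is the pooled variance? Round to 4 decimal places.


sp^2 = ((n1-1)*s1^2 + (n2-1)*s2^2)/(n1+n2-2)
(n1-1)*s1^2 = 38 * 20.96 = 796.48
(n2-1)*s2^2 = 40 * 5.09 = 203.6
numerator = 796.48 + 203.6 = 1000.08
n1+n2-2 = 78
sp^2 = 1000.08 / 78 = 4167/325 ≈ 12.821538

12.8215


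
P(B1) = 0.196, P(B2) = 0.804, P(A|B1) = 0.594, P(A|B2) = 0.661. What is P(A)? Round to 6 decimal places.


P(A) = P(A|B1)*P(B1) + P(A|B2)*P(B2)
P(A|B1)*P(B1) = 0.594 * 0.196 = 0.116424
P(A|B2)*P(B2) = 0.661 * 0.804 = 0.531444
P(A) = 0.116424 + 0.531444 = 0.647868

0.647868


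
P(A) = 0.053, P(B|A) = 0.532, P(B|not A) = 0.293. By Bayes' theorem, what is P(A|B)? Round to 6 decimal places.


P(A|B) = P(B|A)*P(A) / P(B), P(B) = P(B|A)*P(A) + P(B|not A)*P(not A)
P(B|A)*P(A) = 0.532 * 0.053 = 0.028196
P(B|not A)*P(not A) = 0.293 * 0.947 = 0.277471
P(B) = 0.028196 + 0.277471 = 0.305667
P(A|B) = 0.028196 / 0.305667 ≈ 0.09224417

0.092244


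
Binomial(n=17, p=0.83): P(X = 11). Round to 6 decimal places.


P = C(n,k) * p^k * (1-p)^(n-k)
C(17,11) = 12376
p^k = 0.83^11 ≈ 0.1287831
(1-p)^(n-k) = 0.17^6 ≈ 0.00002413757
P = 12376 * 0.1287831 * 0.00002413757 ≈ 0.038471

0.038471


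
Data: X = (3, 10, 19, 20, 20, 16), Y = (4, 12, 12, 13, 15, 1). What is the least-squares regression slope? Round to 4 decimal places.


b = sum((xi-xbar)(yi-ybar)) / sum((xi-xbar)^2)
n = 6, xbar = 88/6 = 44/3 ≈ 14.666667, ybar = 57/6 = 9.5
Sxy = sum((xi-xbar)(yi-ybar)) = 100
Sxx = sum((xi-xbar)^2) = 706/3 ≈ 235.333333
b = Sxy / Sxx = 150/353 ≈ 0.424929

0.4249
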